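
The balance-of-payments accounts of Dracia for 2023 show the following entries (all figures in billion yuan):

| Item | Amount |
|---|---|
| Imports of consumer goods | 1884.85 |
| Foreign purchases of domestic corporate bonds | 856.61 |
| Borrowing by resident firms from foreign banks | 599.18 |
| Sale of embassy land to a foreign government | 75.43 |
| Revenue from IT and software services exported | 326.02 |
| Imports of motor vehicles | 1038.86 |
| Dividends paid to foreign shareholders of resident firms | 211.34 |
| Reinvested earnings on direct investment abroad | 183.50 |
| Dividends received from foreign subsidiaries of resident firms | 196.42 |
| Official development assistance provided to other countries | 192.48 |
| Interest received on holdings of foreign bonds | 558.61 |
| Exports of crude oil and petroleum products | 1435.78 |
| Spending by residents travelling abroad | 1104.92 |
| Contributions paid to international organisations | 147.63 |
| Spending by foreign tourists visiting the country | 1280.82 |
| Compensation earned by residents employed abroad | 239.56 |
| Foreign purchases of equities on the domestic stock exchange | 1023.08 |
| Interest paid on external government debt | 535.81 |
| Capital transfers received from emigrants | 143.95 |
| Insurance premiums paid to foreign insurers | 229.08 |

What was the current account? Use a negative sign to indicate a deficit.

Goods: 1435.78 - 1884.85 - 1038.86 = -1487.93
Services: 1280.82 + 326.02 - 1104.92 - 229.08 = 272.84
Primary income: -211.34 + 196.42 + 558.61 + 239.56 - 535.81 + 183.50 = 430.94
Secondary income: -192.48 - 147.63 = -340.11
Current account = (-1487.93) + 272.84 + 430.94 + (-340.11) = -1124.26
(Excluded from the current account — financial account: foreign purchases of domestic corporate bonds 856.61, borrowing by resident firms from foreign banks 599.18, foreign purchases of equities on the domestic stock exchange 1023.08; capital account: sale of embassy land to a foreign government 75.43, capital transfers received from emigrants 143.95.)

-1124.26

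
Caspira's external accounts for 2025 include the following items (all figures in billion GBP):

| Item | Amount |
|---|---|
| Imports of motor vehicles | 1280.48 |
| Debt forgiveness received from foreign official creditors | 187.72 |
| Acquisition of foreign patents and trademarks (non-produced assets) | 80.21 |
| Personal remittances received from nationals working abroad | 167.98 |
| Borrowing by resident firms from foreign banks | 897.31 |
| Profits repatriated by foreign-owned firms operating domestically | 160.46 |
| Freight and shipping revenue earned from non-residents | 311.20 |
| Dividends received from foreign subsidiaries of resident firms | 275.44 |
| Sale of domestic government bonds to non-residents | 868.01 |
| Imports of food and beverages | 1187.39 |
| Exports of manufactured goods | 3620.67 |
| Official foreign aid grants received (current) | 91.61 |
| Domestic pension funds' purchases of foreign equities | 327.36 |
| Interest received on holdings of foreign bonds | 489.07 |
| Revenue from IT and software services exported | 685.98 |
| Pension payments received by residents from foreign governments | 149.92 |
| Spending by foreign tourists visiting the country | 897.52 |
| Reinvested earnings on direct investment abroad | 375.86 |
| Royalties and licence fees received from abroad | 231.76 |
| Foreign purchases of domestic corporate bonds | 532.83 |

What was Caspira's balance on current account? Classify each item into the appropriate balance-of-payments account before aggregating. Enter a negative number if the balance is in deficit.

Goods: -1280.48 - 1187.39 + 3620.67 = 1152.80
Services: 685.98 + 311.20 + 231.76 + 897.52 = 2126.46
Primary income: 375.86 - 160.46 + 489.07 + 275.44 = 979.91
Secondary income: 91.61 + 149.92 + 167.98 = 409.51
Current account = 1152.80 + 2126.46 + 979.91 + 409.51 = 4668.68
(Excluded from the current account — capital account: debt forgiveness received from foreign official creditors 187.72, acquisition of foreign patents and trademarks (non-produced assets) 80.21; financial account: borrowing by resident firms from foreign banks 897.31, sale of domestic government bonds to non-residents 868.01, domestic pension funds' purchases of foreign equities 327.36, foreign purchases of domestic corporate bonds 532.83.)

4668.68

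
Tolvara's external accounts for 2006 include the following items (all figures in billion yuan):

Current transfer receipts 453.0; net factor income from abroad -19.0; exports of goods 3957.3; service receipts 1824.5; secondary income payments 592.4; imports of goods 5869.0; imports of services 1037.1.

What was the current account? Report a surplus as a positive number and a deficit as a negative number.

Goods balance = 3957.3 - 5869.0 = -1911.7
Services balance = 1824.5 - 1037.1 = 787.4
Trade balance (goods + services) = -1911.7 + 787.4 = -1124.3
Net primary income = -19.0
Net secondary income = 453.0 - 592.4 = -139.4
Current account = -1124.3 + (-19.0) + (-139.4) = -1282.7

-1282.7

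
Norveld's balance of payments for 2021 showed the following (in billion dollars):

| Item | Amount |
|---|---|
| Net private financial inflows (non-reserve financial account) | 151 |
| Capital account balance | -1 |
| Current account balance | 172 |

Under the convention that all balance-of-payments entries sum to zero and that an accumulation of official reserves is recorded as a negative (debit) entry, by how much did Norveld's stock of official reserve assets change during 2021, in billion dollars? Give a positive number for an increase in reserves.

322

Official reserve transactions balance = -(172 + (-1) + 151) = -322
An accumulation of reserves is recorded as a debit (negative entry), so the change in the stock of reserves is the negative of that balance.
Change in official reserves = -(-322) = 322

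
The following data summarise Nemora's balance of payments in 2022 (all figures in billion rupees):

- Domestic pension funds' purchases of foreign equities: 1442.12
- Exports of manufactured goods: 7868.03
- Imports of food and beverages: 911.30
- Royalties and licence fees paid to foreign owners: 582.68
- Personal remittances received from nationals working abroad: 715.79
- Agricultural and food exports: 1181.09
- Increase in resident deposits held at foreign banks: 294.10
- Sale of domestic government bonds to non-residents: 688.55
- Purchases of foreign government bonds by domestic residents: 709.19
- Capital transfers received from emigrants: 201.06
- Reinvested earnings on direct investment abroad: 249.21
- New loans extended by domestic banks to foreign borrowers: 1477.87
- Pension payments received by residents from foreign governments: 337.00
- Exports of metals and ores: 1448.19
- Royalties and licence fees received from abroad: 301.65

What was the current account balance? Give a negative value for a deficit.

Goods: 1448.19 + 1181.09 - 911.30 + 7868.03 = 9586.01
Services: 301.65 - 582.68 = -281.03
Primary income: 249.21
Secondary income: 715.79 + 337.00 = 1052.79
Current account = 9586.01 + (-281.03) + 249.21 + 1052.79 = 10606.98
(Excluded from the current account — financial account: domestic pension funds' purchases of foreign equities 1442.12, increase in resident deposits held at foreign banks 294.10, sale of domestic government bonds to non-residents 688.55, purchases of foreign government bonds by domestic residents 709.19, new loans extended by domestic banks to foreign borrowers 1477.87; capital account: capital transfers received from emigrants 201.06.)

10606.98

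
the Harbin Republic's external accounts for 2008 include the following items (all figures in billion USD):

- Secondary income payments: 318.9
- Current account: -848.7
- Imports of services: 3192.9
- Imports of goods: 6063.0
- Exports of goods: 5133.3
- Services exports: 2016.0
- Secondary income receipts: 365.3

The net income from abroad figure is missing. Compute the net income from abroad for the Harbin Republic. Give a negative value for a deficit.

1211.5

Current account = goods balance + services balance + net primary income + net secondary income
Sum of the known components = -2060.2
Net income from abroad = CA - (known components) = -848.7 - (-2060.2) = 1211.5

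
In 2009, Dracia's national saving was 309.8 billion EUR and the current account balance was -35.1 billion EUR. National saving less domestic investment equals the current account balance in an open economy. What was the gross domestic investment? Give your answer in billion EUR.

I = S - CA = 309.8 - (-35.1) = 344.9

344.9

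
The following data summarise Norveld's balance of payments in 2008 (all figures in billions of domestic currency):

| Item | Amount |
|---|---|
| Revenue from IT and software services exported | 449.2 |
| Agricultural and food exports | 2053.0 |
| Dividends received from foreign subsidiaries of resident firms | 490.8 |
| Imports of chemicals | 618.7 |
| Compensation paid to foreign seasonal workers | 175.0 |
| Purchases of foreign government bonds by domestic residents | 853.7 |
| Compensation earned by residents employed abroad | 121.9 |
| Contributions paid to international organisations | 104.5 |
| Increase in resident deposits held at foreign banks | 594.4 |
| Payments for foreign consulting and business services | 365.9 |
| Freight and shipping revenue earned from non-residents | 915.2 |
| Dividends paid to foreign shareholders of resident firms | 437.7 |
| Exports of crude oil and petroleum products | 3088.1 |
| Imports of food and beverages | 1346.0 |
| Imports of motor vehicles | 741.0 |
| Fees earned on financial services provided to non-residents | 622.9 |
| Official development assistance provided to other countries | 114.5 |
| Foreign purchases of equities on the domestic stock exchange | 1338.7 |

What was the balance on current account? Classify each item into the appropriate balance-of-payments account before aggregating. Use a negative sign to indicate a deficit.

3837.8

Goods: -1346.0 - 618.7 - 741.0 + 2053.0 + 3088.1 = 2435.4
Services: 449.2 - 365.9 + 622.9 + 915.2 = 1621.4
Primary income: 121.9 + 490.8 - 437.7 - 175.0 = 0.0
Secondary income: -104.5 - 114.5 = -219.0
Current account = 2435.4 + 1621.4 + 0.0 + (-219.0) = 3837.8
(Excluded from the current account — financial account: purchases of foreign government bonds by domestic residents 853.7, increase in resident deposits held at foreign banks 594.4, foreign purchases of equities on the domestic stock exchange 1338.7.)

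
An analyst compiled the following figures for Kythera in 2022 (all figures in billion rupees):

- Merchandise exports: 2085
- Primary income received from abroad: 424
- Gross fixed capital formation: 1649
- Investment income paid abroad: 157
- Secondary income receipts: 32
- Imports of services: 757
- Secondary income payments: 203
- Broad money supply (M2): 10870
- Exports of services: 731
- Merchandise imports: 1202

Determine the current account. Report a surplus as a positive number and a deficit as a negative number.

Goods balance = 2085 - 1202 = 883
Services balance = 731 - 757 = -26
Trade balance (goods + services) = 883 + (-26) = 857
Net primary income = 424 - 157 = 267
Net secondary income = 32 - 203 = -171
Current account = 857 + 267 + (-171) = 953

953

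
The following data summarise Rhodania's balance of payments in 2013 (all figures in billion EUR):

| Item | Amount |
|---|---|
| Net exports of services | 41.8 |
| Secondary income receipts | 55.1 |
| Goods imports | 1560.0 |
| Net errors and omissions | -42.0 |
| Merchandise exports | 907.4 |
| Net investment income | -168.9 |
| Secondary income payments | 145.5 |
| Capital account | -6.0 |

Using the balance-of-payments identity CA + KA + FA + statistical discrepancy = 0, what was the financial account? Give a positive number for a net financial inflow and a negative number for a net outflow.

918.1

Goods balance = 907.4 - 1560.0 = -652.6
Services balance = 41.8
Trade balance (goods + services) = -652.6 + 41.8 = -610.8
Net primary income = -168.9
Net secondary income = 55.1 - 145.5 = -90.4
Current account = -610.8 + (-168.9) + (-90.4) = -870.1
Financial account = -(-870.1 + (-6.0) + (-42.0)) = 918.1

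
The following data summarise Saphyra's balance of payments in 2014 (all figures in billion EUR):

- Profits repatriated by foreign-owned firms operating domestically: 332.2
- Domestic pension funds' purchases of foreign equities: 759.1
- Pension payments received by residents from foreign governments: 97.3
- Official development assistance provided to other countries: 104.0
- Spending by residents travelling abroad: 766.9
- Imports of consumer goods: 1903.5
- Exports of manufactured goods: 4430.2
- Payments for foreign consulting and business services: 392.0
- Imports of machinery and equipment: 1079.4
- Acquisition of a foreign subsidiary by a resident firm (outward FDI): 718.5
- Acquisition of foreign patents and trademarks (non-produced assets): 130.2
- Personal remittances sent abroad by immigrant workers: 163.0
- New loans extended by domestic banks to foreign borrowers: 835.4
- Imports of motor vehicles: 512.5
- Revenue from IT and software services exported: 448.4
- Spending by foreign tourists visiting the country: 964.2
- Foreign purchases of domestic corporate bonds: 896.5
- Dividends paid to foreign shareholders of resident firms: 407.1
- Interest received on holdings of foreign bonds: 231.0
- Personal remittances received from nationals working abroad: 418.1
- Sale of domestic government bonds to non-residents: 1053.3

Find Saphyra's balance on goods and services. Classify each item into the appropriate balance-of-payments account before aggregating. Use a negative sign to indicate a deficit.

Goods: 4430.2 - 1903.5 - 512.5 - 1079.4 = 934.8
Services: 964.2 - 766.9 - 392.0 + 448.4 = 253.7
Trade balance = 934.8 + 253.7 = 1188.5
(Excluded from the trade balance — primary income: profits repatriated by foreign-owned firms operating domestically 332.2, dividends paid to foreign shareholders of resident firms 407.1, interest received on holdings of foreign bonds 231.0; financial account: domestic pension funds' purchases of foreign equities 759.1, acquisition of a foreign subsidiary by a resident firm (outward FDI) 718.5, new loans extended by domestic banks to foreign borrowers 835.4, foreign purchases of domestic corporate bonds 896.5, sale of domestic government bonds to non-residents 1053.3; secondary income: pension payments received by residents from foreign governments 97.3, official development assistance provided to other countries 104.0, personal remittances sent abroad by immigrant workers 163.0, personal remittances received from nationals working abroad 418.1; capital account: acquisition of foreign patents and trademarks (non-produced assets) 130.2.)

1188.5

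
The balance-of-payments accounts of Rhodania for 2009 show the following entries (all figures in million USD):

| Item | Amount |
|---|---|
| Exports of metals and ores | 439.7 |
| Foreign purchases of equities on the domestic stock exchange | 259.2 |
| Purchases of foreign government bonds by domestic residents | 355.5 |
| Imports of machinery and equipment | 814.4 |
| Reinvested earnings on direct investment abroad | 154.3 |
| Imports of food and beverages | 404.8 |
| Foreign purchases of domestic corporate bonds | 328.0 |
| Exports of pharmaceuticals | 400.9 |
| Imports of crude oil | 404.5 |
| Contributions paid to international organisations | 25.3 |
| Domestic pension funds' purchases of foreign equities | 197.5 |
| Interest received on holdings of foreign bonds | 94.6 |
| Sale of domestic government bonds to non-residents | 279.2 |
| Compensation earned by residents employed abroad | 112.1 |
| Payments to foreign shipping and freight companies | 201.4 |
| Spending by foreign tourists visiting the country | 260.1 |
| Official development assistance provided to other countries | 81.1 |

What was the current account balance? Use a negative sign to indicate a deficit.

Goods: -404.8 + 400.9 + 439.7 - 814.4 - 404.5 = -783.1
Services: -201.4 + 260.1 = 58.7
Primary income: 154.3 + 94.6 + 112.1 = 361.0
Secondary income: -25.3 - 81.1 = -106.4
Current account = (-783.1) + 58.7 + 361.0 + (-106.4) = -469.8
(Excluded from the current account — financial account: foreign purchases of equities on the domestic stock exchange 259.2, purchases of foreign government bonds by domestic residents 355.5, foreign purchases of domestic corporate bonds 328.0, domestic pension funds' purchases of foreign equities 197.5, sale of domestic government bonds to non-residents 279.2.)

-469.8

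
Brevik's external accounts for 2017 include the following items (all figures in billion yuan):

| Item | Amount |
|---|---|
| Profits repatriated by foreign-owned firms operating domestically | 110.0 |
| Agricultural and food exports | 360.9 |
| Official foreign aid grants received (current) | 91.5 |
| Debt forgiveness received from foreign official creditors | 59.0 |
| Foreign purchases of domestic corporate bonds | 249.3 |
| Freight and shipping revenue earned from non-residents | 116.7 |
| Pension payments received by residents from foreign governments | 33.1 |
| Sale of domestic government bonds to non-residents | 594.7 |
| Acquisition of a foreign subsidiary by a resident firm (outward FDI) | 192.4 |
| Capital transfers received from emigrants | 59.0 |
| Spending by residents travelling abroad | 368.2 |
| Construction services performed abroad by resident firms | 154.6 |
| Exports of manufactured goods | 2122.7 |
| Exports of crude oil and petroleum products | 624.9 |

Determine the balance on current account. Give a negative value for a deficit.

Goods: 2122.7 + 360.9 + 624.9 = 3108.5
Services: 116.7 - 368.2 + 154.6 = -96.9
Primary income: -110.0
Secondary income: 33.1 + 91.5 = 124.6
Current account = 3108.5 + (-96.9) + (-110.0) + 124.6 = 3026.2
(Excluded from the current account — capital account: debt forgiveness received from foreign official creditors 59.0, capital transfers received from emigrants 59.0; financial account: foreign purchases of domestic corporate bonds 249.3, sale of domestic government bonds to non-residents 594.7, acquisition of a foreign subsidiary by a resident firm (outward FDI) 192.4.)

3026.2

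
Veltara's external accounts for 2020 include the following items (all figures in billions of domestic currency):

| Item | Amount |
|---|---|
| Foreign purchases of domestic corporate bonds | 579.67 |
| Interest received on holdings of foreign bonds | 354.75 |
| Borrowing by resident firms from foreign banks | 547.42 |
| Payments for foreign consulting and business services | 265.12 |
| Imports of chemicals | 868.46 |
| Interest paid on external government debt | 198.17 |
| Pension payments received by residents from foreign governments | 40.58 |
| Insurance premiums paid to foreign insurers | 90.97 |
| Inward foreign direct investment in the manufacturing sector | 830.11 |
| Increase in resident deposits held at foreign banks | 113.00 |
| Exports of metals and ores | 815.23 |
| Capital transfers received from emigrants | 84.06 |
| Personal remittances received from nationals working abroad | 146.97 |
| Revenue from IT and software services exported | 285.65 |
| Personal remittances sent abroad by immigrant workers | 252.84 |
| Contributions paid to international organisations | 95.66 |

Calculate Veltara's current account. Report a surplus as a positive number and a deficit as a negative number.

Goods: 815.23 - 868.46 = -53.23
Services: 285.65 - 265.12 - 90.97 = -70.44
Primary income: -198.17 + 354.75 = 156.58
Secondary income: -252.84 - 95.66 + 40.58 + 146.97 = -160.95
Current account = (-53.23) + (-70.44) + 156.58 + (-160.95) = -128.04
(Excluded from the current account — financial account: foreign purchases of domestic corporate bonds 579.67, borrowing by resident firms from foreign banks 547.42, inward foreign direct investment in the manufacturing sector 830.11, increase in resident deposits held at foreign banks 113.00; capital account: capital transfers received from emigrants 84.06.)

-128.04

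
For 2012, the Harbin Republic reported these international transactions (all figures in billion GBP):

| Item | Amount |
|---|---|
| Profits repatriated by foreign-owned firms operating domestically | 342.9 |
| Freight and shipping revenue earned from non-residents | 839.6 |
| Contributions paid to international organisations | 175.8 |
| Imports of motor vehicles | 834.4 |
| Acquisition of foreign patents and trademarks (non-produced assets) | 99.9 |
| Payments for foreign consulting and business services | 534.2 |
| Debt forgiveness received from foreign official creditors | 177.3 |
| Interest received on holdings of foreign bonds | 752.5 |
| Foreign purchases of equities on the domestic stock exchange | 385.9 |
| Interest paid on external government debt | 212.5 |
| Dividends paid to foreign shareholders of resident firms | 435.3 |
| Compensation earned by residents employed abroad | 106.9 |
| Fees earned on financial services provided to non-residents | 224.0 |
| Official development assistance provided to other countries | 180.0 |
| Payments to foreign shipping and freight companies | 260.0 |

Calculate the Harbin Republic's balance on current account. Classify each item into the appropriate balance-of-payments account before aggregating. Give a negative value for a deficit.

-1052.1

Goods: -834.4
Services: 839.6 - 534.2 - 260.0 + 224.0 = 269.4
Primary income: -435.3 + 752.5 + 106.9 - 342.9 - 212.5 = -131.3
Secondary income: -180.0 - 175.8 = -355.8
Current account = (-834.4) + 269.4 + (-131.3) + (-355.8) = -1052.1
(Excluded from the current account — capital account: acquisition of foreign patents and trademarks (non-produced assets) 99.9, debt forgiveness received from foreign official creditors 177.3; financial account: foreign purchases of equities on the domestic stock exchange 385.9.)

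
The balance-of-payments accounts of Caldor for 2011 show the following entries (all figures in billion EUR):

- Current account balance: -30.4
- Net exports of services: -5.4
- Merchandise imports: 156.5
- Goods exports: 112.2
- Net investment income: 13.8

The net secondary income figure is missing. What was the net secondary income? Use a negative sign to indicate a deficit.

Current account = goods balance + services balance + net primary income + net secondary income
Sum of the known components = -35.9
Net secondary income = CA - (known components) = -30.4 - (-35.9) = 5.5

5.5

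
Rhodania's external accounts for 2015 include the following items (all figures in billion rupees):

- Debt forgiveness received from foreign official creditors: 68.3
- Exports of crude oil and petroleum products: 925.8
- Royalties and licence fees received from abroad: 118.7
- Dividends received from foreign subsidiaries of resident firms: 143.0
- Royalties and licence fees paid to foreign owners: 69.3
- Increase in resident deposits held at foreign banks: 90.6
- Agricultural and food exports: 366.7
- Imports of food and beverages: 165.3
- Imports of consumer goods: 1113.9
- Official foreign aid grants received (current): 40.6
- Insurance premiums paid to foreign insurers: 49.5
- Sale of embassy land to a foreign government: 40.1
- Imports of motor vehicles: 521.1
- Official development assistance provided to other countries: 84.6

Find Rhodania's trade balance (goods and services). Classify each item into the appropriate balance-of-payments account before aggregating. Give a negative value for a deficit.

Goods: 366.7 - 1113.9 - 165.3 - 521.1 + 925.8 = -507.8
Services: -69.3 - 49.5 + 118.7 = -0.1
Trade balance = -507.8 + (-0.1) = -507.9
(Excluded from the trade balance — capital account: debt forgiveness received from foreign official creditors 68.3, sale of embassy land to a foreign government 40.1; primary income: dividends received from foreign subsidiaries of resident firms 143.0; financial account: increase in resident deposits held at foreign banks 90.6; secondary income: official foreign aid grants received (current) 40.6, official development assistance provided to other countries 84.6.)

-507.9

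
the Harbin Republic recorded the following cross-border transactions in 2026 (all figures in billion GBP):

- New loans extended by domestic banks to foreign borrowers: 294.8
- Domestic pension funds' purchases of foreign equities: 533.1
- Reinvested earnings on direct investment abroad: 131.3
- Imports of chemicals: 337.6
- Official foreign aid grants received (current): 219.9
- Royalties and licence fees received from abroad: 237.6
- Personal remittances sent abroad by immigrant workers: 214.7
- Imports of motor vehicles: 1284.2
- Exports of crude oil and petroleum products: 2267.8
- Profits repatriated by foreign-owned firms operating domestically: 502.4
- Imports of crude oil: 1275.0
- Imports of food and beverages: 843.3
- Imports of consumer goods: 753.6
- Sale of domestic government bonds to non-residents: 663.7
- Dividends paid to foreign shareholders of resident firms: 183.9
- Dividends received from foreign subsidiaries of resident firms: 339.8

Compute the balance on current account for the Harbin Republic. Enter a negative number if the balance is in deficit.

Goods: 2267.8 - 337.6 - 843.3 - 1284.2 - 753.6 - 1275.0 = -2225.9
Services: 237.6
Primary income: 339.8 - 183.9 + 131.3 - 502.4 = -215.2
Secondary income: -214.7 + 219.9 = 5.2
Current account = (-2225.9) + 237.6 + (-215.2) + 5.2 = -2198.3
(Excluded from the current account — financial account: new loans extended by domestic banks to foreign borrowers 294.8, domestic pension funds' purchases of foreign equities 533.1, sale of domestic government bonds to non-residents 663.7.)

-2198.3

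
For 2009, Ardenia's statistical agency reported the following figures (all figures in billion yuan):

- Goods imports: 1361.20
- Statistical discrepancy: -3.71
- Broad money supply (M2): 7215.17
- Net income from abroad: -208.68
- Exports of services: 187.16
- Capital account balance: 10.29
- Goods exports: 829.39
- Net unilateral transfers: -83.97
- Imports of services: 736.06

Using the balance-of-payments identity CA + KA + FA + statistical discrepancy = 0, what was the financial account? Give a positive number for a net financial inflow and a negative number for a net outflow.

Goods balance = 829.39 - 1361.20 = -531.81
Services balance = 187.16 - 736.06 = -548.90
Trade balance (goods + services) = -531.81 + (-548.90) = -1080.71
Net primary income = -208.68
Net secondary income = -83.97
Current account = -1080.71 + (-208.68) + (-83.97) = -1373.36
Financial account = -(-1373.36 + 10.29 + (-3.71)) = 1366.78

1366.78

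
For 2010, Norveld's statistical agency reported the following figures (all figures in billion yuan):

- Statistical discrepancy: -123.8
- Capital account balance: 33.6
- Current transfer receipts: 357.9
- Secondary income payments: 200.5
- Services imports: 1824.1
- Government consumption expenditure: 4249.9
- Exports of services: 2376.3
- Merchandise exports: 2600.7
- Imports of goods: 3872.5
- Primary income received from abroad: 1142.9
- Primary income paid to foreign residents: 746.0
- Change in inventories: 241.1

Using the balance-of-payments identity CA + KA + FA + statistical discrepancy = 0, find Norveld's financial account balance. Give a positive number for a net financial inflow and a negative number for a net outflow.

Goods balance = 2600.7 - 3872.5 = -1271.8
Services balance = 2376.3 - 1824.1 = 552.2
Trade balance (goods + services) = -1271.8 + 552.2 = -719.6
Net primary income = 1142.9 - 746.0 = 396.9
Net secondary income = 357.9 - 200.5 = 157.4
Current account = -719.6 + 396.9 + 157.4 = -165.3
Financial account = -(-165.3 + 33.6 + (-123.8)) = 255.5

255.5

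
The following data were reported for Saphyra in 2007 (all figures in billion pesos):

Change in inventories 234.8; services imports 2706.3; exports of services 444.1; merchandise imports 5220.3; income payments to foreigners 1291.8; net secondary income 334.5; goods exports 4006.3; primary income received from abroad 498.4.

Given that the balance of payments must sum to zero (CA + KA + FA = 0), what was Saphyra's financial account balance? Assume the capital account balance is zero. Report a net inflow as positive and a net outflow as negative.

3935.1

Goods balance = 4006.3 - 5220.3 = -1214.0
Services balance = 444.1 - 2706.3 = -2262.2
Trade balance (goods + services) = -1214.0 + (-2262.2) = -3476.2
Net primary income = 498.4 - 1291.8 = -793.4
Net secondary income = 334.5
Current account = -3476.2 + (-793.4) + 334.5 = -3935.1
Financial account = -(-3935.1) = 3935.1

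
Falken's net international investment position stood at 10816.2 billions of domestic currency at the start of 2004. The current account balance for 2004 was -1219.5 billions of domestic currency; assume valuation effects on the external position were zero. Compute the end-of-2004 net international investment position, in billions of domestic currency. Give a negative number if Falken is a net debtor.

With no valuation effects, change in NIIP = current account = -1219.5
End-of-year NIIP = 10816.2 + (-1219.5) = 9596.7

9596.7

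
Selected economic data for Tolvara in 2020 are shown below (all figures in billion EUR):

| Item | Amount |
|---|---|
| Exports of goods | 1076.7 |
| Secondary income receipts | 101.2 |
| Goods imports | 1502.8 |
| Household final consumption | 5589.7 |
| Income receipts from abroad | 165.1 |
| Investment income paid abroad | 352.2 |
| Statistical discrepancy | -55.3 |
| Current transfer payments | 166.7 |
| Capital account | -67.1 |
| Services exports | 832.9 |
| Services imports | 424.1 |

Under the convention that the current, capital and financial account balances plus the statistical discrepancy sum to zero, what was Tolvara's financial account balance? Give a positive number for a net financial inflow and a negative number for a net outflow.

Goods balance = 1076.7 - 1502.8 = -426.1
Services balance = 832.9 - 424.1 = 408.8
Trade balance (goods + services) = -426.1 + 408.8 = -17.3
Net primary income = 165.1 - 352.2 = -187.1
Net secondary income = 101.2 - 166.7 = -65.5
Current account = -17.3 + (-187.1) + (-65.5) = -269.9
Financial account = -(-269.9 + (-67.1) + (-55.3)) = 392.3

392.3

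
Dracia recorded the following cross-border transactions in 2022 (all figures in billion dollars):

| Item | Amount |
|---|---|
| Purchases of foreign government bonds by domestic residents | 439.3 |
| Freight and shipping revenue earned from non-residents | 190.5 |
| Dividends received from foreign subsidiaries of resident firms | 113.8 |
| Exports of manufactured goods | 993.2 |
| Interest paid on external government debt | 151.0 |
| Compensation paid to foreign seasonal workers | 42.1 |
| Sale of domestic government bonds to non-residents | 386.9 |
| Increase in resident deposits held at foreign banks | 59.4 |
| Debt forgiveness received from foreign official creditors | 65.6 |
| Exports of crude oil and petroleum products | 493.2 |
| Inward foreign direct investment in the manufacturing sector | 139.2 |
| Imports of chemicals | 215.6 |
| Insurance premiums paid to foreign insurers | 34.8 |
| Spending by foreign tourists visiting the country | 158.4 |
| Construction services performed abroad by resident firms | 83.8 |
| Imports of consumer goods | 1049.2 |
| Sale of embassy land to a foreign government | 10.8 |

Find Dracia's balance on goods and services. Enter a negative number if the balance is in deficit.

Goods: -215.6 + 493.2 + 993.2 - 1049.2 = 221.6
Services: 83.8 - 34.8 + 190.5 + 158.4 = 397.9
Trade balance = 221.6 + 397.9 = 619.5
(Excluded from the trade balance — financial account: purchases of foreign government bonds by domestic residents 439.3, sale of domestic government bonds to non-residents 386.9, increase in resident deposits held at foreign banks 59.4, inward foreign direct investment in the manufacturing sector 139.2; primary income: dividends received from foreign subsidiaries of resident firms 113.8, interest paid on external government debt 151.0, compensation paid to foreign seasonal workers 42.1; capital account: debt forgiveness received from foreign official creditors 65.6, sale of embassy land to a foreign government 10.8.)

619.5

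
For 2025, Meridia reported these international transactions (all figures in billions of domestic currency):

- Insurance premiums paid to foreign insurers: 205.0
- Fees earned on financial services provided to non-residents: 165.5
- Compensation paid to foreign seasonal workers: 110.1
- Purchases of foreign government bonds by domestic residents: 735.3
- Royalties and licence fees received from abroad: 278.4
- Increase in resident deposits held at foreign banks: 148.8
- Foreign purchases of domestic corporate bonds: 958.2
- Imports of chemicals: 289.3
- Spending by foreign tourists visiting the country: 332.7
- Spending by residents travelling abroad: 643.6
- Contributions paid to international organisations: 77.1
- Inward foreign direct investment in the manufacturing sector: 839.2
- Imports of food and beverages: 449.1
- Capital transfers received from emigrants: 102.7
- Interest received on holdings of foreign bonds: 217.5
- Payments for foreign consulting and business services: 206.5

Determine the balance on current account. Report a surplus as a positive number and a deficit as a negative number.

-986.6

Goods: -289.3 - 449.1 = -738.4
Services: 165.5 - 205.0 + 332.7 + 278.4 - 206.5 - 643.6 = -278.5
Primary income: -110.1 + 217.5 = 107.4
Secondary income: -77.1
Current account = (-738.4) + (-278.5) + 107.4 + (-77.1) = -986.6
(Excluded from the current account — financial account: purchases of foreign government bonds by domestic residents 735.3, increase in resident deposits held at foreign banks 148.8, foreign purchases of domestic corporate bonds 958.2, inward foreign direct investment in the manufacturing sector 839.2; capital account: capital transfers received from emigrants 102.7.)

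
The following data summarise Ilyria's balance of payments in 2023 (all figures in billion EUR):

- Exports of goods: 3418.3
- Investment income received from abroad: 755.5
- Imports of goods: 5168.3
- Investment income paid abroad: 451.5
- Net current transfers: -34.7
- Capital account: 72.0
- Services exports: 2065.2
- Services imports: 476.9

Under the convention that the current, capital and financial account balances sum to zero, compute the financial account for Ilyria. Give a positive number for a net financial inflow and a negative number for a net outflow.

-179.6

Goods balance = 3418.3 - 5168.3 = -1750.0
Services balance = 2065.2 - 476.9 = 1588.3
Trade balance (goods + services) = -1750.0 + 1588.3 = -161.7
Net primary income = 755.5 - 451.5 = 304.0
Net secondary income = -34.7
Current account = -161.7 + 304.0 + (-34.7) = 107.6
Financial account = -(107.6 + 72.0) = -179.6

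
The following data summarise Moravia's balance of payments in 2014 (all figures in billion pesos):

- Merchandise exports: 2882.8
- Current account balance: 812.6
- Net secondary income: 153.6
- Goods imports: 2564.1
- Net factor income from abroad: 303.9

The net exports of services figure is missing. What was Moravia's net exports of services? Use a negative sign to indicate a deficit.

Current account = goods balance + services balance + net primary income + net secondary income
Sum of the known components = 776.2
Net exports of services = CA - (known components) = 812.6 - 776.2 = 36.4

36.4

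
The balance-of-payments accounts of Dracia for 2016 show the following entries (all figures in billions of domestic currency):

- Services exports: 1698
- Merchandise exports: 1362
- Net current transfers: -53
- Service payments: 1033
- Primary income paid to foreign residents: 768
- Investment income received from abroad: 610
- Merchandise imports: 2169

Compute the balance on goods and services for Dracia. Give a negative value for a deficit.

-142

Goods balance = 1362 - 2169 = -807
Services balance = 1698 - 1033 = 665
Trade balance (goods + services) = -807 + 665 = -142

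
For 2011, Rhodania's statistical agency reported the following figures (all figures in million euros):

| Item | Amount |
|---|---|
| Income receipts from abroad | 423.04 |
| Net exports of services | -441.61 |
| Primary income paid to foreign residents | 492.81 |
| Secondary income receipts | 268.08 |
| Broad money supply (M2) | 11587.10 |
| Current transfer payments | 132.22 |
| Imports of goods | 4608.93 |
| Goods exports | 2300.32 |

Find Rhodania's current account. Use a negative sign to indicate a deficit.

Goods balance = 2300.32 - 4608.93 = -2308.61
Services balance = -441.61
Trade balance (goods + services) = -2308.61 + (-441.61) = -2750.22
Net primary income = 423.04 - 492.81 = -69.77
Net secondary income = 268.08 - 132.22 = 135.86
Current account = -2750.22 + (-69.77) + 135.86 = -2684.13

-2684.13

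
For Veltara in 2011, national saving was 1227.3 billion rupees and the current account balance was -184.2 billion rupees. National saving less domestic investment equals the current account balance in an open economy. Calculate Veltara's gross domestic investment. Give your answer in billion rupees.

1411.5

S - I = CA (net lending to the rest of the world).
I = S - CA = 1227.3 - (-184.2) = 1411.5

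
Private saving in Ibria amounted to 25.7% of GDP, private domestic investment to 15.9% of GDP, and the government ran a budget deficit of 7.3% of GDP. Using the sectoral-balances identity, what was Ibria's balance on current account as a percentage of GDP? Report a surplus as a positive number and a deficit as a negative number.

2.5

By the sectoral-balances identity, CA = (S_private - I) + (T - G).
Private balance = 25.7 - 15.9 = 9.8
Government balance (T - G) = -7.3
CA = 9.8 + (-7.3) = 2.5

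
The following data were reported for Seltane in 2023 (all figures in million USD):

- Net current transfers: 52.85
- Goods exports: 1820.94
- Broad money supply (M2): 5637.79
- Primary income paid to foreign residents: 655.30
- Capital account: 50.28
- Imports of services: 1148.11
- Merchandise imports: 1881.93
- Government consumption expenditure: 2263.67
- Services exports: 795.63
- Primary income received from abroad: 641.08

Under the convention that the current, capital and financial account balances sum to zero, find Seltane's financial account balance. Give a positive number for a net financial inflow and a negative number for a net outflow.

324.56

Goods balance = 1820.94 - 1881.93 = -60.99
Services balance = 795.63 - 1148.11 = -352.48
Trade balance (goods + services) = -60.99 + (-352.48) = -413.47
Net primary income = 641.08 - 655.30 = -14.22
Net secondary income = 52.85
Current account = -413.47 + (-14.22) + 52.85 = -374.84
Financial account = -(-374.84 + 50.28) = 324.56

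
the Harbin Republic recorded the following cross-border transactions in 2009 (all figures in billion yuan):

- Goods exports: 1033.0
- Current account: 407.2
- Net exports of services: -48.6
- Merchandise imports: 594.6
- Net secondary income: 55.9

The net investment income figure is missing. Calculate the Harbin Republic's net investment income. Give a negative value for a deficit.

-38.5

Current account = goods balance + services balance + net primary income + net secondary income
Sum of the known components = 445.7
Net investment income = CA - (known components) = 407.2 - 445.7 = -38.5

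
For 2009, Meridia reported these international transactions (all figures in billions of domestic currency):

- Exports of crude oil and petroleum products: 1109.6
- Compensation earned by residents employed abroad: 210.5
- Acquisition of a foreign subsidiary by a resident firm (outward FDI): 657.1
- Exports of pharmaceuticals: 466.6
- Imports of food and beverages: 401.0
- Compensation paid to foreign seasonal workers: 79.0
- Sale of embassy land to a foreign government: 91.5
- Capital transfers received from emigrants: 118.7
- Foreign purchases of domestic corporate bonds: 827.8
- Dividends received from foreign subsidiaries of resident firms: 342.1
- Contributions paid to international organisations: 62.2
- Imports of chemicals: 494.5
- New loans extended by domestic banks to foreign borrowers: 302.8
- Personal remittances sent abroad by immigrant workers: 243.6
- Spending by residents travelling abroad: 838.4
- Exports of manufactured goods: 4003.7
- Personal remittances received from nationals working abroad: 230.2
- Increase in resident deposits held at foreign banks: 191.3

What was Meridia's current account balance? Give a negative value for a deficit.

Goods: 1109.6 - 494.5 + 466.6 - 401.0 + 4003.7 = 4684.4
Services: -838.4
Primary income: -79.0 + 210.5 + 342.1 = 473.6
Secondary income: 230.2 - 243.6 - 62.2 = -75.6
Current account = 4684.4 + (-838.4) + 473.6 + (-75.6) = 4244.0
(Excluded from the current account — financial account: acquisition of a foreign subsidiary by a resident firm (outward FDI) 657.1, foreign purchases of domestic corporate bonds 827.8, new loans extended by domestic banks to foreign borrowers 302.8, increase in resident deposits held at foreign banks 191.3; capital account: sale of embassy land to a foreign government 91.5, capital transfers received from emigrants 118.7.)

4244.0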